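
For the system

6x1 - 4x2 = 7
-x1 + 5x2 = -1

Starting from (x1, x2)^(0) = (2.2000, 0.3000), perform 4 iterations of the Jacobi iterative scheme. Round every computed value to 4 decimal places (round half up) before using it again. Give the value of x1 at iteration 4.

1.2102

Iteration 1:
  x1 = (7 - (-4)·0.3000) / (6) = 1.3667
  x2 = (-1 - (-1)·2.2000) / (5) = 0.2400
Iteration 2:
  x1 = (7 - (-4)·0.2400) / (6) = 1.3267
  x2 = (-1 - (-1)·1.3667) / (5) = 0.0733
Iteration 3:
  x1 = (7 - (-4)·0.0733) / (6) = 1.2155
  x2 = (-1 - (-1)·1.3267) / (5) = 0.0653
Iteration 4:
  x1 = (7 - (-4)·0.0653) / (6) = 1.2102
  x2 = (-1 - (-1)·1.2155) / (5) = 0.0431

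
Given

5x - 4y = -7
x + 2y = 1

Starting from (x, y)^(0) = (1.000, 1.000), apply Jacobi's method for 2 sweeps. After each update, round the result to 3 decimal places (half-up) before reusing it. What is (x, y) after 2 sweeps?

Iteration 1:
  x = (-7 - (-4)·1.000) / (5) = -0.600
  y = (1 - (1)·1.000) / (2) = 0.000
Iteration 2:
  x = (-7 - (-4)·0.000) / (5) = -1.400
  y = (1 - (1)·-0.600) / (2) = 0.800

(-1.400, 0.800)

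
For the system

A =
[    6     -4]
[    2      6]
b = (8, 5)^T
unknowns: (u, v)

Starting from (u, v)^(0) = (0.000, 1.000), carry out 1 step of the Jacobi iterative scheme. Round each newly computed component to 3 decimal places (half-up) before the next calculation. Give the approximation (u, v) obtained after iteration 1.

(2.000, 0.833)

Iteration 1:
  u = (8 - (-4)·1.000) / (6) = 2.000
  v = (5 - (2)·0.000) / (6) = 0.833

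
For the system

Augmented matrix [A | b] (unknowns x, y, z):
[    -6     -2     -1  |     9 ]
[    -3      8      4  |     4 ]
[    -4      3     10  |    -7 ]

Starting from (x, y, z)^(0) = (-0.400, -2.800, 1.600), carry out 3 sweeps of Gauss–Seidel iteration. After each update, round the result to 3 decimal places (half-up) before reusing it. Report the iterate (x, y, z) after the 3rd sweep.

Iteration 1:
  x = (9 - (-2)·-2.800 - (-1)·1.600) / (-6) = -0.833
  y = (4 - (-3)·-0.833 - (4)·1.600) / (8) = -0.612
  z = (-7 - (-4)·-0.833 - (3)·-0.612) / (10) = -0.850
Iteration 2:
  x = (9 - (-2)·-0.612 - (-1)·-0.850) / (-6) = -1.154
  y = (4 - (-3)·-1.154 - (4)·-0.850) / (8) = 0.492
  z = (-7 - (-4)·-1.154 - (3)·0.492) / (10) = -1.309
Iteration 3:
  x = (9 - (-2)·0.492 - (-1)·-1.309) / (-6) = -1.446
  y = (4 - (-3)·-1.446 - (4)·-1.309) / (8) = 0.612
  z = (-7 - (-4)·-1.446 - (3)·0.612) / (10) = -1.462

(-1.446, 0.612, -1.462)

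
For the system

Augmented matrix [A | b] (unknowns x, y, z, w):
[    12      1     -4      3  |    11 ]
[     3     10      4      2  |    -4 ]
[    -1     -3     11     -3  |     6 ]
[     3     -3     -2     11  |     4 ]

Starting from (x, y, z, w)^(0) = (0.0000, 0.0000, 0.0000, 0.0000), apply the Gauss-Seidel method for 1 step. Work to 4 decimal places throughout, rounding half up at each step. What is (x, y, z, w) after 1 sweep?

(0.9167, -0.6750, 0.4447, 0.0104)

Iteration 1:
  x = (11 - (1)·0.0000 - (-4)·0.0000 - (3)·0.0000) / (12) = 0.9167
  y = (-4 - (3)·0.9167 - (4)·0.0000 - (2)·0.0000) / (10) = -0.6750
  z = (6 - (-1)·0.9167 - (-3)·-0.6750 - (-3)·0.0000) / (11) = 0.4447
  w = (4 - (3)·0.9167 - (-3)·-0.6750 - (-2)·0.4447) / (11) = 0.0104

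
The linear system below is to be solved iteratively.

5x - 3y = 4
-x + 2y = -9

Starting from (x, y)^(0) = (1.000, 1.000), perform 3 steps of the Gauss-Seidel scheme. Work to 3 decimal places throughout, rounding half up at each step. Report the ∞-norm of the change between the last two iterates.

0.864

Iteration 1:
  x = (4 - (-3)·1.000) / (5) = 1.400
  y = (-9 - (-1)·1.400) / (2) = -3.800
Iteration 2:
  x = (4 - (-3)·-3.800) / (5) = -1.480
  y = (-9 - (-1)·-1.480) / (2) = -5.240
Iteration 3:
  x = (4 - (-3)·-5.240) / (5) = -2.344
  y = (-9 - (-1)·-2.344) / (2) = -5.672
Change: (-0.864, -0.432) → max |·| = 0.864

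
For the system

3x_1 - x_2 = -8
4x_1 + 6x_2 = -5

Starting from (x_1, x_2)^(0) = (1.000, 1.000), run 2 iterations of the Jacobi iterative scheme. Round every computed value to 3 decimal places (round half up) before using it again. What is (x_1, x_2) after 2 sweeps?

Iteration 1:
  x_1 = (-8 - (-1)·1.000) / (3) = -2.333
  x_2 = (-5 - (4)·1.000) / (6) = -1.500
Iteration 2:
  x_1 = (-8 - (-1)·-1.500) / (3) = -3.167
  x_2 = (-5 - (4)·-2.333) / (6) = 0.722

(-3.167, 0.722)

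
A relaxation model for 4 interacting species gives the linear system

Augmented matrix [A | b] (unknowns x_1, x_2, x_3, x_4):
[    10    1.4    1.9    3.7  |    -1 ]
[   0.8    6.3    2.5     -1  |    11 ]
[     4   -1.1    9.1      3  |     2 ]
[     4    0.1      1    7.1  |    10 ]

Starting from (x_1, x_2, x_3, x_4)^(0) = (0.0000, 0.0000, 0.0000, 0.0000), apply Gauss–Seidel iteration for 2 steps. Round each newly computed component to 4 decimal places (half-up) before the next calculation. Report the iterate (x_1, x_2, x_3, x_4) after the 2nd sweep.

(-0.9447, 1.8949, 0.4115, 1.8560)

Iteration 1:
  x_1 = (-1 - (1.4)·0.0000 - (1.9)·0.0000 - (3.7)·0.0000) / (10) = -0.1000
  x_2 = (11 - (0.8)·-0.1000 - (2.5)·0.0000 - (-1)·0.0000) / (6.3) = 1.7587
  x_3 = (2 - (4)·-0.1000 - (-1.1)·1.7587 - (3)·0.0000) / (9.1) = 0.4763
  x_4 = (10 - (4)·-0.1000 - (0.1)·1.7587 - (1)·0.4763) / (7.1) = 1.3729
Iteration 2:
  x_1 = (-1 - (1.4)·1.7587 - (1.9)·0.4763 - (3.7)·1.3729) / (10) = -0.9447
  x_2 = (11 - (0.8)·-0.9447 - (2.5)·0.4763 - (-1)·1.3729) / (6.3) = 1.8949
  x_3 = (2 - (4)·-0.9447 - (-1.1)·1.8949 - (3)·1.3729) / (9.1) = 0.4115
  x_4 = (10 - (4)·-0.9447 - (0.1)·1.8949 - (1)·0.4115) / (7.1) = 1.8560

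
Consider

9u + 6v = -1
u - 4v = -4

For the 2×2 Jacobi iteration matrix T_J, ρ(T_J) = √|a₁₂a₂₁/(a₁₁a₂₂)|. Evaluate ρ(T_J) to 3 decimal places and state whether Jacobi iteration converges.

0.408

a₁₂a₂₁/(a₁₁a₂₂) = (6)·(1) / ((9)·(-4)) = -0.166667
ρ = √|-0.166667| = √0.166667 = 0.408
ρ < 1, so Jacobi converges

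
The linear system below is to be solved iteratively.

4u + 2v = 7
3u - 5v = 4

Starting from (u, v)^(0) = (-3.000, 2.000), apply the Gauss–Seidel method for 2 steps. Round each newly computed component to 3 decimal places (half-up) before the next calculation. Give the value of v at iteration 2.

Iteration 1:
  u = (7 - (2)·2.000) / (4) = 0.750
  v = (4 - (3)·0.750) / (-5) = -0.350
Iteration 2:
  u = (7 - (2)·-0.350) / (4) = 1.925
  v = (4 - (3)·1.925) / (-5) = 0.355

0.355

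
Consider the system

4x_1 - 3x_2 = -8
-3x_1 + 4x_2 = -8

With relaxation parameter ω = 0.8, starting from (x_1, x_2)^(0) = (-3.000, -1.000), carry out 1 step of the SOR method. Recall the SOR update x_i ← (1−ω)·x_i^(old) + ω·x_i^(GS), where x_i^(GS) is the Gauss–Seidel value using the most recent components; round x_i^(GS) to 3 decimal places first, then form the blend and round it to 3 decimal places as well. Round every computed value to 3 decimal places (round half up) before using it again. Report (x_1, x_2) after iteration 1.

(-2.800, -3.480)

Iteration 1:
  x_1: GS value = (-8 - (-3)·-1.000) / (4) = -2.750;  x_1 ← (1−ω)·-3.000 + ω·-2.750 = -2.800
  x_2: GS value = (-8 - (-3)·-2.800) / (4) = -4.100;  x_2 ← (1−ω)·-1.000 + ω·-4.100 = -3.480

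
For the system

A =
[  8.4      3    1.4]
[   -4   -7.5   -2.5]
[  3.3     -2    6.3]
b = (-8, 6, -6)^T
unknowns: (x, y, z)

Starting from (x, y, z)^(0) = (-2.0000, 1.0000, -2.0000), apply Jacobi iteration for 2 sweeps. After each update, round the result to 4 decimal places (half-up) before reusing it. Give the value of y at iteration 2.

-0.4169

Iteration 1:
  x = (-8 - (3)·1.0000 - (1.4)·-2.0000) / (8.4) = -0.9762
  y = (6 - (-4)·-2.0000 - (-2.5)·-2.0000) / (-7.5) = 0.9333
  z = (-6 - (3.3)·-2.0000 - (-2)·1.0000) / (6.3) = 0.4127
Iteration 2:
  x = (-8 - (3)·0.9333 - (1.4)·0.4127) / (8.4) = -1.3545
  y = (6 - (-4)·-0.9762 - (-2.5)·0.4127) / (-7.5) = -0.4169
  z = (-6 - (3.3)·-0.9762 - (-2)·0.9333) / (6.3) = -0.1448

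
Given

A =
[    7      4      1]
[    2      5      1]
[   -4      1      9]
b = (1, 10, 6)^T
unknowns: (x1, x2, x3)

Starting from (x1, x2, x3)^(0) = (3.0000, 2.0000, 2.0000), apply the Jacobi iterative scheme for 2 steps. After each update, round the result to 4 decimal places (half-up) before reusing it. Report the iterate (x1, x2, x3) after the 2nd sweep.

(-0.3397, 2.1587, 0.0508)

Iteration 1:
  x1 = (1 - (4)·2.0000 - (1)·2.0000) / (7) = -1.2857
  x2 = (10 - (2)·3.0000 - (1)·2.0000) / (5) = 0.4000
  x3 = (6 - (-4)·3.0000 - (1)·2.0000) / (9) = 1.7778
Iteration 2:
  x1 = (1 - (4)·0.4000 - (1)·1.7778) / (7) = -0.3397
  x2 = (10 - (2)·-1.2857 - (1)·1.7778) / (5) = 2.1587
  x3 = (6 - (-4)·-1.2857 - (1)·0.4000) / (9) = 0.0508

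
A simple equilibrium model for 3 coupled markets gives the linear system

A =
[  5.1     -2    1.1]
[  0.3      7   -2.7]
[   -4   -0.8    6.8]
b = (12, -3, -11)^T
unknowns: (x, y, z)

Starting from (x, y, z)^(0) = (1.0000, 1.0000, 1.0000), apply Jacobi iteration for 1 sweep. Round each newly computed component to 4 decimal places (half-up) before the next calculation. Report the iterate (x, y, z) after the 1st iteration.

(2.5294, -0.0857, -0.9118)

Iteration 1:
  x = (12 - (-2)·1.0000 - (1.1)·1.0000) / (5.1) = 2.5294
  y = (-3 - (0.3)·1.0000 - (-2.7)·1.0000) / (7) = -0.0857
  z = (-11 - (-4)·1.0000 - (-0.8)·1.0000) / (6.8) = -0.9118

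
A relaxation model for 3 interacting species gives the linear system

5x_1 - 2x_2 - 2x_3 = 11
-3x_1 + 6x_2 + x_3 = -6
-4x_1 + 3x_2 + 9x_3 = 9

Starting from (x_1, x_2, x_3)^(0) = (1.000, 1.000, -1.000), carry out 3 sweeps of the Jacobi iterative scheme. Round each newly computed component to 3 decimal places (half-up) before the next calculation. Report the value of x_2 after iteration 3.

Iteration 1:
  x_1 = (11 - (-2)·1.000 - (-2)·-1.000) / (5) = 2.200
  x_2 = (-6 - (-3)·1.000 - (1)·-1.000) / (6) = -0.333
  x_3 = (9 - (-4)·1.000 - (3)·1.000) / (9) = 1.111
Iteration 2:
  x_1 = (11 - (-2)·-0.333 - (-2)·1.111) / (5) = 2.511
  x_2 = (-6 - (-3)·2.200 - (1)·1.111) / (6) = -0.085
  x_3 = (9 - (-4)·2.200 - (3)·-0.333) / (9) = 2.089
Iteration 3:
  x_1 = (11 - (-2)·-0.085 - (-2)·2.089) / (5) = 3.002
  x_2 = (-6 - (-3)·2.511 - (1)·2.089) / (6) = -0.093
  x_3 = (9 - (-4)·2.511 - (3)·-0.085) / (9) = 2.144

-0.093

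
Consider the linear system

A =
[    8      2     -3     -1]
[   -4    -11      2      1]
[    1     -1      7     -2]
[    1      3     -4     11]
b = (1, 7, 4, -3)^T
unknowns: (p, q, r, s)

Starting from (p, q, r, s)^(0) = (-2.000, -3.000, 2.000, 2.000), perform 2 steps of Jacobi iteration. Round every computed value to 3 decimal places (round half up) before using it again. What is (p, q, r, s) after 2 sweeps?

Iteration 1:
  p = (1 - (2)·-3.000 - (-3)·2.000 - (-1)·2.000) / (8) = 1.875
  q = (7 - (-4)·-2.000 - (2)·2.000 - (1)·2.000) / (-11) = 0.636
  r = (4 - (1)·-2.000 - (-1)·-3.000 - (-2)·2.000) / (7) = 1.000
  s = (-3 - (1)·-2.000 - (3)·-3.000 - (-4)·2.000) / (11) = 1.455
Iteration 2:
  p = (1 - (2)·0.636 - (-3)·1.000 - (-1)·1.455) / (8) = 0.523
  q = (7 - (-4)·1.875 - (2)·1.000 - (1)·1.455) / (-11) = -1.004
  r = (4 - (1)·1.875 - (-1)·0.636 - (-2)·1.455) / (7) = 0.810
  s = (-3 - (1)·1.875 - (3)·0.636 - (-4)·1.000) / (11) = -0.253

(0.523, -1.004, 0.810, -0.253)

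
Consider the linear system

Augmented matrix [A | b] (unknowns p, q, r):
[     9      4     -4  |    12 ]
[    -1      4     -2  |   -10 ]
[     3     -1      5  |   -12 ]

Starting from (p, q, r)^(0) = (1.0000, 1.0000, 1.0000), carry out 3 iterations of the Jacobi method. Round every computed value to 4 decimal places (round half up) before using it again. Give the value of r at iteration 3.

Iteration 1:
  p = (12 - (4)·1.0000 - (-4)·1.0000) / (9) = 1.3333
  q = (-10 - (-1)·1.0000 - (-2)·1.0000) / (4) = -1.7500
  r = (-12 - (3)·1.0000 - (-1)·1.0000) / (5) = -2.8000
Iteration 2:
  p = (12 - (4)·-1.7500 - (-4)·-2.8000) / (9) = 0.8667
  q = (-10 - (-1)·1.3333 - (-2)·-2.8000) / (4) = -3.5667
  r = (-12 - (3)·1.3333 - (-1)·-1.7500) / (5) = -3.5500
Iteration 3:
  p = (12 - (4)·-3.5667 - (-4)·-3.5500) / (9) = 1.3408
  q = (-10 - (-1)·0.8667 - (-2)·-3.5500) / (4) = -4.0583
  r = (-12 - (3)·0.8667 - (-1)·-3.5667) / (5) = -3.6334

-3.6334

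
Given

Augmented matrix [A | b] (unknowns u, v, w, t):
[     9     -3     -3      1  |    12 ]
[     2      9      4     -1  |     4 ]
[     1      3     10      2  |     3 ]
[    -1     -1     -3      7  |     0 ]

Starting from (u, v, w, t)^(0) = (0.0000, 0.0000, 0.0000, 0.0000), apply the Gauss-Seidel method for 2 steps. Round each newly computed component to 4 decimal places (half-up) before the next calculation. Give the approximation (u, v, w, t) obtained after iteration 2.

(1.3941, 0.1097, 0.0749, 0.2469)

Iteration 1:
  u = (12 - (-3)·0.0000 - (-3)·0.0000 - (1)·0.0000) / (9) = 1.3333
  v = (4 - (2)·1.3333 - (4)·0.0000 - (-1)·0.0000) / (9) = 0.1482
  w = (3 - (1)·1.3333 - (3)·0.1482 - (2)·0.0000) / (10) = 0.1222
  t = (0 - (-1)·1.3333 - (-1)·0.1482 - (-3)·0.1222) / (7) = 0.2640
Iteration 2:
  u = (12 - (-3)·0.1482 - (-3)·0.1222 - (1)·0.2640) / (9) = 1.3941
  v = (4 - (2)·1.3941 - (4)·0.1222 - (-1)·0.2640) / (9) = 0.1097
  w = (3 - (1)·1.3941 - (3)·0.1097 - (2)·0.2640) / (10) = 0.0749
  t = (0 - (-1)·1.3941 - (-1)·0.1097 - (-3)·0.0749) / (7) = 0.2469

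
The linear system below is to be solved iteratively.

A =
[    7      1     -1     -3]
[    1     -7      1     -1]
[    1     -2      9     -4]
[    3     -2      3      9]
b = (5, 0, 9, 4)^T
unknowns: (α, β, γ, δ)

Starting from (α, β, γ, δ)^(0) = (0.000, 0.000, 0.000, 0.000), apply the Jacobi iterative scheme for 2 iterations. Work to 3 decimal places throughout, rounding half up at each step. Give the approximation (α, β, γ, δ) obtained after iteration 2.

Iteration 1:
  α = (5 - (1)·0.000 - (-1)·0.000 - (-3)·0.000) / (7) = 0.714
  β = (0 - (1)·0.000 - (1)·0.000 - (-1)·0.000) / (-7) = 0.000
  γ = (9 - (1)·0.000 - (-2)·0.000 - (-4)·0.000) / (9) = 1.000
  δ = (4 - (3)·0.000 - (-2)·0.000 - (3)·0.000) / (9) = 0.444
Iteration 2:
  α = (5 - (1)·0.000 - (-1)·1.000 - (-3)·0.444) / (7) = 1.047
  β = (0 - (1)·0.714 - (1)·1.000 - (-1)·0.444) / (-7) = 0.181
  γ = (9 - (1)·0.714 - (-2)·0.000 - (-4)·0.444) / (9) = 1.118
  δ = (4 - (3)·0.714 - (-2)·0.000 - (3)·1.000) / (9) = -0.127

(1.047, 0.181, 1.118, -0.127)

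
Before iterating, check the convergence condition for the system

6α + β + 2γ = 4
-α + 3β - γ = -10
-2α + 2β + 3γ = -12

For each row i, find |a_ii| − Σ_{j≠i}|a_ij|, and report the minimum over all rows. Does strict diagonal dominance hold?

-1

row 1: |6| − (1+2) = 3
row 2: |3| − (1+1) = 1
row 3: |3| − (2+2) = -1
minimum over rows = -1 → not strictly diagonally dominant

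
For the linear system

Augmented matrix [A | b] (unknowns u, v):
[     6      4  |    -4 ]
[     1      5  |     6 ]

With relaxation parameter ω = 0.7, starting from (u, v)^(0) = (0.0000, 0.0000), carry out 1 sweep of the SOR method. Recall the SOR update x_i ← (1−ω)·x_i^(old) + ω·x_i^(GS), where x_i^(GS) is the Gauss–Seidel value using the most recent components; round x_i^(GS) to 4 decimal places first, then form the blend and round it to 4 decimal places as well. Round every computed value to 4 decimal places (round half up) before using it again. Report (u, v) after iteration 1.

(-0.4667, 0.9053)

Iteration 1:
  u: GS value = (-4 - (4)·0.0000) / (6) = -0.6667;  u ← (1−ω)·0.0000 + ω·-0.6667 = -0.4667
  v: GS value = (6 - (1)·-0.4667) / (5) = 1.2933;  v ← (1−ω)·0.0000 + ω·1.2933 = 0.9053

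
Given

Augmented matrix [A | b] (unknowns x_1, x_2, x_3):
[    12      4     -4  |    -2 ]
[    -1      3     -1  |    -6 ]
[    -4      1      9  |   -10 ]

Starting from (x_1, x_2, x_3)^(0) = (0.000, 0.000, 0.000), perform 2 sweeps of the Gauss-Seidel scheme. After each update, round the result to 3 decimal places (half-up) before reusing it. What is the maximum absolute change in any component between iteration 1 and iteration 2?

0.367

Iteration 1:
  x_1 = (-2 - (4)·0.000 - (-4)·0.000) / (12) = -0.167
  x_2 = (-6 - (-1)·-0.167 - (-1)·0.000) / (3) = -2.056
  x_3 = (-10 - (-4)·-0.167 - (1)·-2.056) / (9) = -0.957
Iteration 2:
  x_1 = (-2 - (4)·-2.056 - (-4)·-0.957) / (12) = 0.200
  x_2 = (-6 - (-1)·0.200 - (-1)·-0.957) / (3) = -2.252
  x_3 = (-10 - (-4)·0.200 - (1)·-2.252) / (9) = -0.772
Change: (0.367, -0.196, 0.185) → max |·| = 0.367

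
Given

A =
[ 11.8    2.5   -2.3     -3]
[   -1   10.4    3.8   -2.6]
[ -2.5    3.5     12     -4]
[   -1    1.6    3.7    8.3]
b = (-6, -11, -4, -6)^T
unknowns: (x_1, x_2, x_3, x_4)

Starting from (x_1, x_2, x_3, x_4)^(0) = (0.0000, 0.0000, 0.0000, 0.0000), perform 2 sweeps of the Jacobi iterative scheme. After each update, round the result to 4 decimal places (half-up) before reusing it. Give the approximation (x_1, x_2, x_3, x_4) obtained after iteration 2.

Iteration 1:
  x_1 = (-6 - (2.5)·0.0000 - (-2.3)·0.0000 - (-3)·0.0000) / (11.8) = -0.5085
  x_2 = (-11 - (-1)·0.0000 - (3.8)·0.0000 - (-2.6)·0.0000) / (10.4) = -1.0577
  x_3 = (-4 - (-2.5)·0.0000 - (3.5)·0.0000 - (-4)·0.0000) / (12) = -0.3333
  x_4 = (-6 - (-1)·0.0000 - (1.6)·0.0000 - (3.7)·0.0000) / (8.3) = -0.7229
Iteration 2:
  x_1 = (-6 - (2.5)·-1.0577 - (-2.3)·-0.3333 - (-3)·-0.7229) / (11.8) = -0.5331
  x_2 = (-11 - (-1)·-0.5085 - (3.8)·-0.3333 - (-2.6)·-0.7229) / (10.4) = -1.1655
  x_3 = (-4 - (-2.5)·-0.5085 - (3.5)·-1.0577 - (-4)·-0.7229) / (12) = -0.3717
  x_4 = (-6 - (-1)·-0.5085 - (1.6)·-1.0577 - (3.7)·-0.3333) / (8.3) = -0.4317

(-0.5331, -1.1655, -0.3717, -0.4317)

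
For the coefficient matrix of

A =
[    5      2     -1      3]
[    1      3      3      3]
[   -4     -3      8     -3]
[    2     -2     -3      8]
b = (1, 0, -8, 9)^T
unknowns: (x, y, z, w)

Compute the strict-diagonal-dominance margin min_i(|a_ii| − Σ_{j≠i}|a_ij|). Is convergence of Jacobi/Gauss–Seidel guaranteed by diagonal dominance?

row 1: |5| − (2+1+3) = -1
row 2: |3| − (1+3+3) = -4
row 3: |8| − (4+3+3) = -2
row 4: |8| − (2+2+3) = 1
minimum over rows = -4 → not strictly diagonally dominant

-4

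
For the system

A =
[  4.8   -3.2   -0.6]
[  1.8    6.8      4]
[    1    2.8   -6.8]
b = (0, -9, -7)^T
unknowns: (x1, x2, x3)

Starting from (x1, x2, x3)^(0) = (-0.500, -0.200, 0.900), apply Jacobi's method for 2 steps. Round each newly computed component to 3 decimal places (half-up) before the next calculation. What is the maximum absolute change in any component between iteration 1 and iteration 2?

Iteration 1:
  x1 = (0 - (-3.2)·-0.200 - (-0.6)·0.900) / (4.8) = -0.021
  x2 = (-9 - (1.8)·-0.500 - (4)·0.900) / (6.8) = -1.721
  x3 = (-7 - (1)·-0.500 - (2.8)·-0.200) / (-6.8) = 0.874
Iteration 2:
  x1 = (0 - (-3.2)·-1.721 - (-0.6)·0.874) / (4.8) = -1.038
  x2 = (-9 - (1.8)·-0.021 - (4)·0.874) / (6.8) = -1.832
  x3 = (-7 - (1)·-0.021 - (2.8)·-1.721) / (-6.8) = 0.318
Change: (-1.017, -0.111, -0.556) → max |·| = 1.017

1.017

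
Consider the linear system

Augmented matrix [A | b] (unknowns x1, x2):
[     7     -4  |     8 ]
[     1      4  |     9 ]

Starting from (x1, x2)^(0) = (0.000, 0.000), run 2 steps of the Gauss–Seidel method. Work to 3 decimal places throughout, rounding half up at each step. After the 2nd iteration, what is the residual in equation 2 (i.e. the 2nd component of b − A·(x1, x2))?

Iteration 1:
  x1 = (8 - (-4)·0.000) / (7) = 1.143
  x2 = (9 - (1)·1.143) / (4) = 1.964
Iteration 2:
  x1 = (8 - (-4)·1.964) / (7) = 2.265
  x2 = (9 - (1)·2.265) / (4) = 1.684
Residual b − A·x = (-1.119, -0.001)

-0.001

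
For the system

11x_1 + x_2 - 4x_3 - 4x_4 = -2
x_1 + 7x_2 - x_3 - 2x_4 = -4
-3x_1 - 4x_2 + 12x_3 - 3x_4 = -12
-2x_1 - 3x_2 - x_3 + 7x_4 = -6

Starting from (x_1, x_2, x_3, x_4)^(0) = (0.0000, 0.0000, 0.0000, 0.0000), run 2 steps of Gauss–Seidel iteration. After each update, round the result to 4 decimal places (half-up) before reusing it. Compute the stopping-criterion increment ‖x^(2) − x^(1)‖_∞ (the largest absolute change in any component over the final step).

Iteration 1:
  x_1 = (-2 - (1)·0.0000 - (-4)·0.0000 - (-4)·0.0000) / (11) = -0.1818
  x_2 = (-4 - (1)·-0.1818 - (-1)·0.0000 - (-2)·0.0000) / (7) = -0.5455
  x_3 = (-12 - (-3)·-0.1818 - (-4)·-0.5455 - (-3)·0.0000) / (12) = -1.2273
  x_4 = (-6 - (-2)·-0.1818 - (-3)·-0.5455 - (-1)·-1.2273) / (7) = -1.3182
Iteration 2:
  x_1 = (-2 - (1)·-0.5455 - (-4)·-1.2273 - (-4)·-1.3182) / (11) = -1.0579
  x_2 = (-4 - (1)·-1.0579 - (-1)·-1.2273 - (-2)·-1.3182) / (7) = -0.9723
  x_3 = (-12 - (-3)·-1.0579 - (-4)·-0.9723 - (-3)·-1.3182) / (12) = -1.9181
  x_4 = (-6 - (-2)·-1.0579 - (-3)·-0.9723 - (-1)·-1.9181) / (7) = -1.8501
Change: (-0.8761, -0.4268, -0.6908, -0.5319) → max |·| = 0.8761

0.8761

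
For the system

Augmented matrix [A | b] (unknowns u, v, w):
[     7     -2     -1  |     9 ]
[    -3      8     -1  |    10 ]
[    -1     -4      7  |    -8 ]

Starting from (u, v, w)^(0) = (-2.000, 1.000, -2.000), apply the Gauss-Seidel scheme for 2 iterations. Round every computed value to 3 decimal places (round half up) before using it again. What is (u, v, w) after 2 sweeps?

(1.693, 1.871, 0.168)

Iteration 1:
  u = (9 - (-2)·1.000 - (-1)·-2.000) / (7) = 1.286
  v = (10 - (-3)·1.286 - (-1)·-2.000) / (8) = 1.482
  w = (-8 - (-1)·1.286 - (-4)·1.482) / (7) = -0.112
Iteration 2:
  u = (9 - (-2)·1.482 - (-1)·-0.112) / (7) = 1.693
  v = (10 - (-3)·1.693 - (-1)·-0.112) / (8) = 1.871
  w = (-8 - (-1)·1.693 - (-4)·1.871) / (7) = 0.168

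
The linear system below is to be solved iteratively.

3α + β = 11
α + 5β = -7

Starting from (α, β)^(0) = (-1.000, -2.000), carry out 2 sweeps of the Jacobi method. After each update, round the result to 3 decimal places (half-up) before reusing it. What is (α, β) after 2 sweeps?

(4.067, -2.267)

Iteration 1:
  α = (11 - (1)·-2.000) / (3) = 4.333
  β = (-7 - (1)·-1.000) / (5) = -1.200
Iteration 2:
  α = (11 - (1)·-1.200) / (3) = 4.067
  β = (-7 - (1)·4.333) / (5) = -2.267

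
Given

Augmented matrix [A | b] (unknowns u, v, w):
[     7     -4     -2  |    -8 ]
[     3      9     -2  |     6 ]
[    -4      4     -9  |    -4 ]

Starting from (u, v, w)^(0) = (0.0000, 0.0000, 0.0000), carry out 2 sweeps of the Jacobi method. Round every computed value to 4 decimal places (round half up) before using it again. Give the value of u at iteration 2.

-0.6349

Iteration 1:
  u = (-8 - (-4)·0.0000 - (-2)·0.0000) / (7) = -1.1429
  v = (6 - (3)·0.0000 - (-2)·0.0000) / (9) = 0.6667
  w = (-4 - (-4)·0.0000 - (4)·0.0000) / (-9) = 0.4444
Iteration 2:
  u = (-8 - (-4)·0.6667 - (-2)·0.4444) / (7) = -0.6349
  v = (6 - (3)·-1.1429 - (-2)·0.4444) / (9) = 1.1464
  w = (-4 - (-4)·-1.1429 - (4)·0.6667) / (-9) = 1.2487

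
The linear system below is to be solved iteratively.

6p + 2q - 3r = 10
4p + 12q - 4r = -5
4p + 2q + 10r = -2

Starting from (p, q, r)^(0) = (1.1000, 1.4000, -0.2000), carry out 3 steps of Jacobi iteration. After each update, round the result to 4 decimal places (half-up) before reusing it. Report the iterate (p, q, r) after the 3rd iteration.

Iteration 1:
  p = (10 - (2)·1.4000 - (-3)·-0.2000) / (6) = 1.1000
  q = (-5 - (4)·1.1000 - (-4)·-0.2000) / (12) = -0.8500
  r = (-2 - (4)·1.1000 - (2)·1.4000) / (10) = -0.9200
Iteration 2:
  p = (10 - (2)·-0.8500 - (-3)·-0.9200) / (6) = 1.4900
  q = (-5 - (4)·1.1000 - (-4)·-0.9200) / (12) = -1.0900
  r = (-2 - (4)·1.1000 - (2)·-0.8500) / (10) = -0.4700
Iteration 3:
  p = (10 - (2)·-1.0900 - (-3)·-0.4700) / (6) = 1.7950
  q = (-5 - (4)·1.4900 - (-4)·-0.4700) / (12) = -1.0700
  r = (-2 - (4)·1.4900 - (2)·-1.0900) / (10) = -0.5780

(1.7950, -1.0700, -0.5780)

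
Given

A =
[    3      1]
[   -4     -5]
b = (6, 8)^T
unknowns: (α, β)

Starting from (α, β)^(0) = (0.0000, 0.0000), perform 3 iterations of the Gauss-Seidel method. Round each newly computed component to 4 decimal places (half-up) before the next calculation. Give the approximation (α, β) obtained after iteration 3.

(3.3511, -4.2809)

Iteration 1:
  α = (6 - (1)·0.0000) / (3) = 2.0000
  β = (8 - (-4)·2.0000) / (-5) = -3.2000
Iteration 2:
  α = (6 - (1)·-3.2000) / (3) = 3.0667
  β = (8 - (-4)·3.0667) / (-5) = -4.0534
Iteration 3:
  α = (6 - (1)·-4.0534) / (3) = 3.3511
  β = (8 - (-4)·3.3511) / (-5) = -4.2809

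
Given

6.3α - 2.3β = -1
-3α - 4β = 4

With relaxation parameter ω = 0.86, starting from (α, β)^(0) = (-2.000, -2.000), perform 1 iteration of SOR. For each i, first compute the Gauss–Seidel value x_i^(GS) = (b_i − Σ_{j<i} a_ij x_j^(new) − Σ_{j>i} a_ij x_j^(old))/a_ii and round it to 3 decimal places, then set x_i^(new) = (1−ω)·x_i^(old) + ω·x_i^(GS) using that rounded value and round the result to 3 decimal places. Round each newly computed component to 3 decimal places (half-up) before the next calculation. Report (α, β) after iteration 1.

Iteration 1:
  α: GS value = (-1 - (-2.3)·-2.000) / (6.3) = -0.889;  α ← (1−ω)·-2.000 + ω·-0.889 = -1.045
  β: GS value = (4 - (-3)·-1.045) / (-4) = -0.216;  β ← (1−ω)·-2.000 + ω·-0.216 = -0.466

(-1.045, -0.466)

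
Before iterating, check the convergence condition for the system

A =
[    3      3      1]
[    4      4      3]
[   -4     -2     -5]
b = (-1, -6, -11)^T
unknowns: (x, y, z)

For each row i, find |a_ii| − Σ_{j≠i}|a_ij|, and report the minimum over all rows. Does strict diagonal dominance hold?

row 1: |3| − (3+1) = -1
row 2: |4| − (4+3) = -3
row 3: |-5| − (4+2) = -1
minimum over rows = -3 → not strictly diagonally dominant

-3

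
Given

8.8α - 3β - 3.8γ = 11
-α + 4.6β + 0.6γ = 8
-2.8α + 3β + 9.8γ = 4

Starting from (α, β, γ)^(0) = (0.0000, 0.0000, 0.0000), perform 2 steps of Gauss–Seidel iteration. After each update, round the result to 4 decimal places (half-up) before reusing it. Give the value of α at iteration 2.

Iteration 1:
  α = (11 - (-3)·0.0000 - (-3.8)·0.0000) / (8.8) = 1.2500
  β = (8 - (-1)·1.2500 - (0.6)·0.0000) / (4.6) = 2.0109
  γ = (4 - (-2.8)·1.2500 - (3)·2.0109) / (9.8) = 0.1497
Iteration 2:
  α = (11 - (-3)·2.0109 - (-3.8)·0.1497) / (8.8) = 2.0002
  β = (8 - (-1)·2.0002 - (0.6)·0.1497) / (4.6) = 2.1544
  γ = (4 - (-2.8)·2.0002 - (3)·2.1544) / (9.8) = 0.3201

2.0002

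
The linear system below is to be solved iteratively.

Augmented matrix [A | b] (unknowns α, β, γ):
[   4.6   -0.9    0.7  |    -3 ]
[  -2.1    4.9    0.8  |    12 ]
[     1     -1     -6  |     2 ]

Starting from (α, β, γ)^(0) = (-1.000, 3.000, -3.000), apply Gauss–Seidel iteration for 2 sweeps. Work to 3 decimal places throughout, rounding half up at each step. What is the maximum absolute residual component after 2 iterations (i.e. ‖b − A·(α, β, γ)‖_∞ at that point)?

0.468

Iteration 1:
  α = (-3 - (-0.9)·3.000 - (0.7)·-3.000) / (4.6) = 0.391
  β = (12 - (-2.1)·0.391 - (0.8)·-3.000) / (4.9) = 3.106
  γ = (2 - (1)·0.391 - (-1)·3.106) / (-6) = -0.786
Iteration 2:
  α = (-3 - (-0.9)·3.106 - (0.7)·-0.786) / (4.6) = 0.075
  β = (12 - (-2.1)·0.075 - (0.8)·-0.786) / (4.9) = 2.609
  γ = (2 - (1)·0.075 - (-1)·2.609) / (-6) = -0.756
Residual b − A·x = (-0.468, -0.022, -0.002); ∞-norm = 0.468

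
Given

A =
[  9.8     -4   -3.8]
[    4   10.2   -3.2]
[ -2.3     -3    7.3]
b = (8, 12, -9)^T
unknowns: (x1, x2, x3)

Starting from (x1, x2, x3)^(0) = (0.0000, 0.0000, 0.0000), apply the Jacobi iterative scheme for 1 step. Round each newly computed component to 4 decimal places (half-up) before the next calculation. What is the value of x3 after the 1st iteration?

-1.2329

Iteration 1:
  x1 = (8 - (-4)·0.0000 - (-3.8)·0.0000) / (9.8) = 0.8163
  x2 = (12 - (4)·0.0000 - (-3.2)·0.0000) / (10.2) = 1.1765
  x3 = (-9 - (-2.3)·0.0000 - (-3)·0.0000) / (7.3) = -1.2329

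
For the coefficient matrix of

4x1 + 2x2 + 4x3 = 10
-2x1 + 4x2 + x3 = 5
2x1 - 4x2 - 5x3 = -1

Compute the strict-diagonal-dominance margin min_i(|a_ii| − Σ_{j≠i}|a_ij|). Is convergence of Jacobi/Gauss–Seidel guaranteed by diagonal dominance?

row 1: |4| − (2+4) = -2
row 2: |4| − (2+1) = 1
row 3: |-5| − (2+4) = -1
minimum over rows = -2 → not strictly diagonally dominant

-2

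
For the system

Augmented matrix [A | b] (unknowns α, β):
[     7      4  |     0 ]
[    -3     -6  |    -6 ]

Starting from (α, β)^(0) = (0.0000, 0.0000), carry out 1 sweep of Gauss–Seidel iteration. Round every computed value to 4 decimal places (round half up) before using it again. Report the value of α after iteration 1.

Iteration 1:
  α = (0 - (4)·0.0000) / (7) = 0.0000
  β = (-6 - (-3)·0.0000) / (-6) = 1.0000

0.0000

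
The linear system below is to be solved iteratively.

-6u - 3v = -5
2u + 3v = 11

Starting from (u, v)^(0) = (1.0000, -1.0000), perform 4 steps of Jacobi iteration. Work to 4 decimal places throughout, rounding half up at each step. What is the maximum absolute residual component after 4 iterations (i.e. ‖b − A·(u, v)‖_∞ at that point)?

1.3331

Iteration 1:
  u = (-5 - (-3)·-1.0000) / (-6) = 1.3333
  v = (11 - (2)·1.0000) / (3) = 3.0000
Iteration 2:
  u = (-5 - (-3)·3.0000) / (-6) = -0.6667
  v = (11 - (2)·1.3333) / (3) = 2.7778
Iteration 3:
  u = (-5 - (-3)·2.7778) / (-6) = -0.5556
  v = (11 - (2)·-0.6667) / (3) = 4.1111
Iteration 4:
  u = (-5 - (-3)·4.1111) / (-6) = -1.2222
  v = (11 - (2)·-0.5556) / (3) = 4.0371
Residual b − A·x = (-0.2219, 1.3331); ∞-norm = 1.3331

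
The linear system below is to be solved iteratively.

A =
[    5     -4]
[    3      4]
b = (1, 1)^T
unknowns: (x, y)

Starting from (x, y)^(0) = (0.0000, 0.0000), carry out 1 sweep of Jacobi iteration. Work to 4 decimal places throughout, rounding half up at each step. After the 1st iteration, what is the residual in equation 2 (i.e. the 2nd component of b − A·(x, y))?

Iteration 1:
  x = (1 - (-4)·0.0000) / (5) = 0.2000
  y = (1 - (3)·0.0000) / (4) = 0.2500
Residual b − A·x = (1.0000, -0.6000)

-0.6000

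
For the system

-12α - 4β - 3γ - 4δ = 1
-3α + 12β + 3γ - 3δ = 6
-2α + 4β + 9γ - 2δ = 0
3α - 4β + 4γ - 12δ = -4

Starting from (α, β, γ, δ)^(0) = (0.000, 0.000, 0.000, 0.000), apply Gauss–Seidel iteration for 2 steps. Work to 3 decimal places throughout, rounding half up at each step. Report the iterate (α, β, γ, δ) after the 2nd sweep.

Iteration 1:
  α = (1 - (-4)·0.000 - (-3)·0.000 - (-4)·0.000) / (-12) = -0.083
  β = (6 - (-3)·-0.083 - (3)·0.000 - (-3)·0.000) / (12) = 0.479
  γ = (0 - (-2)·-0.083 - (4)·0.479 - (-2)·0.000) / (9) = -0.231
  δ = (-4 - (3)·-0.083 - (-4)·0.479 - (4)·-0.231) / (-12) = 0.076
Iteration 2:
  α = (1 - (-4)·0.479 - (-3)·-0.231 - (-4)·0.076) / (-12) = -0.211
  β = (6 - (-3)·-0.211 - (3)·-0.231 - (-3)·0.076) / (12) = 0.524
  γ = (0 - (-2)·-0.211 - (4)·0.524 - (-2)·0.076) / (9) = -0.263
  δ = (-4 - (3)·-0.211 - (-4)·0.524 - (4)·-0.263) / (-12) = 0.018

(-0.211, 0.524, -0.263, 0.018)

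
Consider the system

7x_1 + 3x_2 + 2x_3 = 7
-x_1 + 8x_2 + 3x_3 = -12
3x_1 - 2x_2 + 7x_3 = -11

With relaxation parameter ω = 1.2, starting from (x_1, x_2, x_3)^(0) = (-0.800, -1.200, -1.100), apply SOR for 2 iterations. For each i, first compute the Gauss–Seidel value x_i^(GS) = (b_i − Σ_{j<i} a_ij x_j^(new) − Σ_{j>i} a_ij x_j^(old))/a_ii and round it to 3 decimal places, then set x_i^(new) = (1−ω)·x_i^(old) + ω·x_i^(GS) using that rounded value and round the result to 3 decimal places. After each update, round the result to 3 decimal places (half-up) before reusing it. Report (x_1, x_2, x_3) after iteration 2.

Iteration 1:
  x_1: GS value = (7 - (3)·-1.200 - (2)·-1.100) / (7) = 1.829;  x_1 ← (1−ω)·-0.800 + ω·1.829 = 2.355
  x_2: GS value = (-12 - (-1)·2.355 - (3)·-1.100) / (8) = -0.793;  x_2 ← (1−ω)·-1.200 + ω·-0.793 = -0.712
  x_3: GS value = (-11 - (3)·2.355 - (-2)·-0.712) / (7) = -2.784;  x_3 ← (1−ω)·-1.100 + ω·-2.784 = -3.121
Iteration 2:
  x_1: GS value = (7 - (3)·-0.712 - (2)·-3.121) / (7) = 2.197;  x_1 ← (1−ω)·2.355 + ω·2.197 = 2.165
  x_2: GS value = (-12 - (-1)·2.165 - (3)·-3.121) / (8) = -0.059;  x_2 ← (1−ω)·-0.712 + ω·-0.059 = 0.072
  x_3: GS value = (-11 - (3)·2.165 - (-2)·0.072) / (7) = -2.479;  x_3 ← (1−ω)·-3.121 + ω·-2.479 = -2.351

(2.165, 0.072, -2.351)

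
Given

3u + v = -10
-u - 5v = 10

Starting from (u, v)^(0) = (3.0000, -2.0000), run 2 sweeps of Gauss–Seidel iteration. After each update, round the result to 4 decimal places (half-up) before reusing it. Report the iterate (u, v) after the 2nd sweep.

(-2.8444, -1.4311)

Iteration 1:
  u = (-10 - (1)·-2.0000) / (3) = -2.6667
  v = (10 - (-1)·-2.6667) / (-5) = -1.4667
Iteration 2:
  u = (-10 - (1)·-1.4667) / (3) = -2.8444
  v = (10 - (-1)·-2.8444) / (-5) = -1.4311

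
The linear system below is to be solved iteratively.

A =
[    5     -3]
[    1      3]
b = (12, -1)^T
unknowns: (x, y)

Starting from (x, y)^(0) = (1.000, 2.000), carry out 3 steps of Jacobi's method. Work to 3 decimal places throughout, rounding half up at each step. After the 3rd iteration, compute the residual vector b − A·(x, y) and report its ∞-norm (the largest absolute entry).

Iteration 1:
  x = (12 - (-3)·2.000) / (5) = 3.600
  y = (-1 - (1)·1.000) / (3) = -0.667
Iteration 2:
  x = (12 - (-3)·-0.667) / (5) = 2.000
  y = (-1 - (1)·3.600) / (3) = -1.533
Iteration 3:
  x = (12 - (-3)·-1.533) / (5) = 1.480
  y = (-1 - (1)·2.000) / (3) = -1.000
Residual b − A·x = (1.600, 0.520); ∞-norm = 1.600

1.600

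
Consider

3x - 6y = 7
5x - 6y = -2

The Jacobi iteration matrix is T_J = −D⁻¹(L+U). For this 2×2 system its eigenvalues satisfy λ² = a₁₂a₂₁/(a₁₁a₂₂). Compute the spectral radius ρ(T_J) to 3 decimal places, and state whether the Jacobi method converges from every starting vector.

1.291

a₁₂a₂₁/(a₁₁a₂₂) = (-6)·(5) / ((3)·(-6)) = 1.666667
ρ = √|1.666667| = √1.666667 = 1.291
ρ > 1, so Jacobi diverges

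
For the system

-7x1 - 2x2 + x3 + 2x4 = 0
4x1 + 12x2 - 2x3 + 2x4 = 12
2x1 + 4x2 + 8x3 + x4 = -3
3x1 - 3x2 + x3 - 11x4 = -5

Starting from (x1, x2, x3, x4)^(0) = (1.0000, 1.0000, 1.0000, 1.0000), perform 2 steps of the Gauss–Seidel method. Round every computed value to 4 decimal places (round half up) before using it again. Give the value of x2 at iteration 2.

Iteration 1:
  x1 = (0 - (-2)·1.0000 - (1)·1.0000 - (2)·1.0000) / (-7) = 0.1429
  x2 = (12 - (4)·0.1429 - (-2)·1.0000 - (2)·1.0000) / (12) = 0.9524
  x3 = (-3 - (2)·0.1429 - (4)·0.9524 - (1)·1.0000) / (8) = -1.0119
  x4 = (-5 - (3)·0.1429 - (-3)·0.9524 - (1)·-1.0119) / (-11) = 0.1418
Iteration 2:
  x1 = (0 - (-2)·0.9524 - (1)·-1.0119 - (2)·0.1418) / (-7) = -0.3762
  x2 = (12 - (4)·-0.3762 - (-2)·-1.0119 - (2)·0.1418) / (12) = 0.9331
  x3 = (-3 - (2)·-0.3762 - (4)·0.9331 - (1)·0.1418) / (8) = -0.7652
  x4 = (-5 - (3)·-0.3762 - (-3)·0.9331 - (1)·-0.7652) / (-11) = 0.0279

0.9331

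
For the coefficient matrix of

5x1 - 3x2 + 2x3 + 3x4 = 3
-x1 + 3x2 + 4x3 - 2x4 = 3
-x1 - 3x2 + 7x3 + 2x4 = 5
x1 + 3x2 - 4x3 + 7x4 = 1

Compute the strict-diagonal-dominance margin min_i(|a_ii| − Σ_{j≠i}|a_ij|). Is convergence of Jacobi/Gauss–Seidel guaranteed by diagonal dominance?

row 1: |5| − (3+2+3) = -3
row 2: |3| − (1+4+2) = -4
row 3: |7| − (1+3+2) = 1
row 4: |7| − (1+3+4) = -1
minimum over rows = -4 → not strictly diagonally dominant

-4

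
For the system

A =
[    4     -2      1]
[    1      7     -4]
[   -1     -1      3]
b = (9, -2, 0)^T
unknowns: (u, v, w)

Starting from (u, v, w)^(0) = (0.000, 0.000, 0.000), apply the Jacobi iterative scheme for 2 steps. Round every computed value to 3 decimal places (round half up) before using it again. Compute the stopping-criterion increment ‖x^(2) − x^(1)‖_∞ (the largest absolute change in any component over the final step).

0.655

Iteration 1:
  u = (9 - (-2)·0.000 - (1)·0.000) / (4) = 2.250
  v = (-2 - (1)·0.000 - (-4)·0.000) / (7) = -0.286
  w = (0 - (-1)·0.000 - (-1)·0.000) / (3) = 0.000
Iteration 2:
  u = (9 - (-2)·-0.286 - (1)·0.000) / (4) = 2.107
  v = (-2 - (1)·2.250 - (-4)·0.000) / (7) = -0.607
  w = (0 - (-1)·2.250 - (-1)·-0.286) / (3) = 0.655
Change: (-0.143, -0.321, 0.655) → max |·| = 0.655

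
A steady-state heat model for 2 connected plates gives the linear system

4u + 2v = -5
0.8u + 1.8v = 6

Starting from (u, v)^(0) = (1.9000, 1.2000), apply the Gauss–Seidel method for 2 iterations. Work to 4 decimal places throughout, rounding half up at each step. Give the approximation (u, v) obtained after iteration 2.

(-3.3278, 4.8124)

Iteration 1:
  u = (-5 - (2)·1.2000) / (4) = -1.8500
  v = (6 - (0.8)·-1.8500) / (1.8) = 4.1556
Iteration 2:
  u = (-5 - (2)·4.1556) / (4) = -3.3278
  v = (6 - (0.8)·-3.3278) / (1.8) = 4.8124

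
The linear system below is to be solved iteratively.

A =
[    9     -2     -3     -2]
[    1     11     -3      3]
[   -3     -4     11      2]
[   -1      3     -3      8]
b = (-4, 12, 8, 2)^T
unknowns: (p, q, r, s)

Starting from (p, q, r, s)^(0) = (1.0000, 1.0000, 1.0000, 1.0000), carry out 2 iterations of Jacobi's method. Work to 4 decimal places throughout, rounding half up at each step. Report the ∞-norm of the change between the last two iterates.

0.2806

Iteration 1:
  p = (-4 - (-2)·1.0000 - (-3)·1.0000 - (-2)·1.0000) / (9) = 0.3333
  q = (12 - (1)·1.0000 - (-3)·1.0000 - (3)·1.0000) / (11) = 1.0000
  r = (8 - (-3)·1.0000 - (-4)·1.0000 - (2)·1.0000) / (11) = 1.1818
  s = (2 - (-1)·1.0000 - (3)·1.0000 - (-3)·1.0000) / (8) = 0.3750
Iteration 2:
  p = (-4 - (-2)·1.0000 - (-3)·1.1818 - (-2)·0.3750) / (9) = 0.2550
  q = (12 - (1)·0.3333 - (-3)·1.1818 - (3)·0.3750) / (11) = 1.2806
  r = (8 - (-3)·0.3333 - (-4)·1.0000 - (2)·0.3750) / (11) = 1.1136
  s = (2 - (-1)·0.3333 - (3)·1.0000 - (-3)·1.1818) / (8) = 0.3598
Change: (-0.0783, 0.2806, -0.0682, -0.0152) → max |·| = 0.2806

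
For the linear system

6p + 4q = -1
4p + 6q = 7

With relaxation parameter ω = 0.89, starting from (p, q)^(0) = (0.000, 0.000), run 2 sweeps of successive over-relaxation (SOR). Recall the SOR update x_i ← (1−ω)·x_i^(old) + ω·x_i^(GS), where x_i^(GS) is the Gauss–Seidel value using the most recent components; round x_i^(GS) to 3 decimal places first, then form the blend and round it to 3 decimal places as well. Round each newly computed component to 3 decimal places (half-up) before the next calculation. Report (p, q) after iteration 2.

(-0.833, 1.657)

Iteration 1:
  p: GS value = (-1 - (4)·0.000) / (6) = -0.167;  p ← (1−ω)·0.000 + ω·-0.167 = -0.149
  q: GS value = (7 - (4)·-0.149) / (6) = 1.266;  q ← (1−ω)·0.000 + ω·1.266 = 1.127
Iteration 2:
  p: GS value = (-1 - (4)·1.127) / (6) = -0.918;  p ← (1−ω)·-0.149 + ω·-0.918 = -0.833
  q: GS value = (7 - (4)·-0.833) / (6) = 1.722;  q ← (1−ω)·1.127 + ω·1.722 = 1.657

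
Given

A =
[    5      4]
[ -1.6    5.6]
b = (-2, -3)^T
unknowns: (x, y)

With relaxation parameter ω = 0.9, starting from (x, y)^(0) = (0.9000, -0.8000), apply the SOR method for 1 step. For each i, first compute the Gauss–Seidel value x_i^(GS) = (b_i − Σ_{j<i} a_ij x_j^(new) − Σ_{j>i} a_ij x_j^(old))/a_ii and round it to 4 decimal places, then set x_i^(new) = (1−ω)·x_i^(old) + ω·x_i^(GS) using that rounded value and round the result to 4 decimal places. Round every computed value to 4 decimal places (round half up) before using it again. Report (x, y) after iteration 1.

(0.3060, -0.4835)

Iteration 1:
  x: GS value = (-2 - (4)·-0.8000) / (5) = 0.2400;  x ← (1−ω)·0.9000 + ω·0.2400 = 0.3060
  y: GS value = (-3 - (-1.6)·0.3060) / (5.6) = -0.4483;  y ← (1−ω)·-0.8000 + ω·-0.4483 = -0.4835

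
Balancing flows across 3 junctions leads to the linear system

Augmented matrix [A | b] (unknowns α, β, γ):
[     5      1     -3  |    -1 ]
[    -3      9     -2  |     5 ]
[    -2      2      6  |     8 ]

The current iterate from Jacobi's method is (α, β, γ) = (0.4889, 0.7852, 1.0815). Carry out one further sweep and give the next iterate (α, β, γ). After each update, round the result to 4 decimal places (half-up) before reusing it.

(0.2919, 0.9589, 1.2346)

One sweep:
  α = (-1 - (1)·0.7852 - (-3)·1.0815) / (5) = 0.2919
  β = (5 - (-3)·0.4889 - (-2)·1.0815) / (9) = 0.9589
  γ = (8 - (-2)·0.4889 - (2)·0.7852) / (6) = 1.2346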